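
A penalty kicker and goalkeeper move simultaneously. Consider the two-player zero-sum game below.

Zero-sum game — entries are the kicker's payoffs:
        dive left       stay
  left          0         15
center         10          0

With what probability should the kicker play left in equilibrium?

Row minima are 0 and 0, so the kicker's maximin is 0; column maxima are 10 and 15, so the goalkeeper's minimax is 10. These differ, so the equilibrium is in mixed strategies.
Let the kicker play left with probability p. The goalkeeper is indifferent when 10(1−p) = 15p, giving p = 2/5.

2/5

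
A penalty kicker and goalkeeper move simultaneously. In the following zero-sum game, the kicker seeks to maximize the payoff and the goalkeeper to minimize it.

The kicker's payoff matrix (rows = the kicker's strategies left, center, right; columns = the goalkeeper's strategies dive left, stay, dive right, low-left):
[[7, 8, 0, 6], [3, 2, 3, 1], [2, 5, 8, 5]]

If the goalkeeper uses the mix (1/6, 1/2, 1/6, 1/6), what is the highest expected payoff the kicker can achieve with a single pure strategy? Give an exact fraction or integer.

left: (7)·(1/6) + (8)·(1/2) + (0)·(1/6) + (6)·(1/6) = 37/6.
center: (3)·(1/6) + (2)·(1/2) + (3)·(1/6) + (1)·(1/6) = 13/6.
right: (2)·(1/6) + (5)·(1/2) + (8)·(1/6) + (5)·(1/6) = 5.
The best pure response is left with expected payoff 37/6.

37/6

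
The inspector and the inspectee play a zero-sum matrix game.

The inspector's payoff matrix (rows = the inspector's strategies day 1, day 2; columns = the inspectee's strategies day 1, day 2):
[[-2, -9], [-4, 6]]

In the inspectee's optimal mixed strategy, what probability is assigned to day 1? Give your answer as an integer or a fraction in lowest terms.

Row minima are -9 and -4, so the inspector's maximin is -4; column maxima are -2 and 6, so the inspectee's minimax is -2. These differ, so the equilibrium is in mixed strategies.
Let the inspectee play day 1 with probability q. The inspector is indifferent when −2q − 9(1−q) = −4q + 6(1−q), giving q = 15/17.

15/17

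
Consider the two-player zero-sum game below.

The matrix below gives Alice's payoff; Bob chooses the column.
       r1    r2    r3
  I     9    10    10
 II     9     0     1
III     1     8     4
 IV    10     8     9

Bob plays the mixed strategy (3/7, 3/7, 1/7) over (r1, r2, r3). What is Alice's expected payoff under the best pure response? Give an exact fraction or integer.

67/7

I: (9)·(3/7) + (10)·(3/7) + (10)·(1/7) = 67/7.
II: (9)·(3/7) + (0)·(3/7) + (1)·(1/7) = 4.
III: (1)·(3/7) + (8)·(3/7) + (4)·(1/7) = 31/7.
IV: (10)·(3/7) + (8)·(3/7) + (9)·(1/7) = 9.
The best pure response is I with expected payoff 67/7.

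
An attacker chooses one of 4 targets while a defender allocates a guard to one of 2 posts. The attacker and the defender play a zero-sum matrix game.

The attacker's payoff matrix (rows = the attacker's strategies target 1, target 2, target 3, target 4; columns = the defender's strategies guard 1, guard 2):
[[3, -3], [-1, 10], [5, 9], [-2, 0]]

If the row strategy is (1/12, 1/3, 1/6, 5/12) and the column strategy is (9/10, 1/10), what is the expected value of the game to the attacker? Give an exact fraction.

23/60

Against (9/10, 1/10), each row's expected payoff is target 1: 12/5; target 2: 1/10; target 3: 27/5; target 4: -9/5.
Taking the (1/12, 1/3, 1/6, 5/12)-weighted average: (1/12)·(12/5) + (1/3)·(1/10) + (1/6)·(27/5) + (5/12)·(-9/5) = 23/60.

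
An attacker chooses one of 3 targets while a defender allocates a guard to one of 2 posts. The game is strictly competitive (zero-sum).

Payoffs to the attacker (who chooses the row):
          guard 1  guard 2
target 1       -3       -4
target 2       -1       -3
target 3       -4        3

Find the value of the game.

-5/3

Row target 1 is strictly dominated by row target 2, so the attacker never plays it.
The remaining 2×2 game on (target 2, target 3) × (guard 1, guard 2) has no saddle point. Let the attacker play target 2 with probability p; indifference gives −p − 4(1−p) = −3p + 3(1−p), so p = 7/9.
Similarly the defender's optimal q on guard 1 is 2/3, and the value is -1·(2/3) + (-3)·(1/3) = -5/3.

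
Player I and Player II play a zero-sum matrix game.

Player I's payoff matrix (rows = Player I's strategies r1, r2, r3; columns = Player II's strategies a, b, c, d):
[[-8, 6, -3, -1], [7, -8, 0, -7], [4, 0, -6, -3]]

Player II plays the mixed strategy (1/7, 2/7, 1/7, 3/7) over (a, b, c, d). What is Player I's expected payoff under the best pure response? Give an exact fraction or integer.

r1: (-8)·(1/7) + (6)·(2/7) + (-3)·(1/7) + (-1)·(3/7) = -2/7.
r2: (7)·(1/7) + (-8)·(2/7) + (0)·(1/7) + (-7)·(3/7) = -30/7.
r3: (4)·(1/7) + (0)·(2/7) + (-6)·(1/7) + (-3)·(3/7) = -11/7.
The best pure response is r1 with expected payoff -2/7.

-2/7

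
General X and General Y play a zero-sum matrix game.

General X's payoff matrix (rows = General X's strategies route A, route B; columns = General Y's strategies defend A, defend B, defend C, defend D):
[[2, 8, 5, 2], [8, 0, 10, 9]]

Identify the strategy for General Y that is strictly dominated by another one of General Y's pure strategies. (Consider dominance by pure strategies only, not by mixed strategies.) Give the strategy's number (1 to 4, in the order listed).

General Y prefers columns that give General X less. Compare defend C with defend A: 2 < 5, 8 < 10.
So defend A strictly dominates defend C for General Y; defend C is strictly dominated.

3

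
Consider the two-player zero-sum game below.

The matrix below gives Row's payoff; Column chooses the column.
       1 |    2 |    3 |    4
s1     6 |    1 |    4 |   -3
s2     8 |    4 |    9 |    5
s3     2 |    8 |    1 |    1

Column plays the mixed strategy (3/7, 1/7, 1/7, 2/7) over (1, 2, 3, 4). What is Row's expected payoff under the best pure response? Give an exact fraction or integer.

s1: (6)·(3/7) + (1)·(1/7) + (4)·(1/7) + (-3)·(2/7) = 17/7.
s2: (8)·(3/7) + (4)·(1/7) + (9)·(1/7) + (5)·(2/7) = 47/7.
s3: (2)·(3/7) + (8)·(1/7) + (1)·(1/7) + (1)·(2/7) = 17/7.
The best pure response is s2 with expected payoff 47/7.

47/7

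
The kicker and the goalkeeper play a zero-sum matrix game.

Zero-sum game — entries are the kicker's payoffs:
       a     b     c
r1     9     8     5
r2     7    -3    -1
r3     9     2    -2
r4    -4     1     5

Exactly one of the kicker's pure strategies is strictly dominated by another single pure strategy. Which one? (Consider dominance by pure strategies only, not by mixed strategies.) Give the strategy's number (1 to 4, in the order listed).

2

Compare r2 with r1: 9 > 7, 8 > -3, 5 > -1.
So r1 strictly dominates r2 for the kicker; r2 is strictly dominated.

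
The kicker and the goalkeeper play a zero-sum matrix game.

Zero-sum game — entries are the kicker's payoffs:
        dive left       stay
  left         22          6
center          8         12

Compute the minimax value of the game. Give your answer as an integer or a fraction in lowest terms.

Row minima are 6 and 8, so the kicker's maximin is 8; column maxima are 22 and 12, so the goalkeeper's minimax is 12. These differ, so the equilibrium is in mixed strategies.
Let the kicker play left with probability p. The goalkeeper is indifferent when 22p + 8(1−p) = 6p + 12(1−p), giving p = 1/5.
Let the goalkeeper play dive left with probability q. The kicker is indifferent when 22q + 6(1−q) = 8q + 12(1−q), giving q = 3/10.
The value is 22·(3/10) + (6)·(7/10) = 54/5.

54/5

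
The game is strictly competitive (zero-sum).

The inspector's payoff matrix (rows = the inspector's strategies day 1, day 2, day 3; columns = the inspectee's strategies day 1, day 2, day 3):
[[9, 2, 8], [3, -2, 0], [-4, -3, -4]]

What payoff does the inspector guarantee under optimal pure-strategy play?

Row minima: 2, -2, -4 → the inspector's maximin is 2.
Column maxima: 9, 2, 8 → the inspectee's minimax is 2.
They coincide at (day 1, day 2), so the value is 2.

2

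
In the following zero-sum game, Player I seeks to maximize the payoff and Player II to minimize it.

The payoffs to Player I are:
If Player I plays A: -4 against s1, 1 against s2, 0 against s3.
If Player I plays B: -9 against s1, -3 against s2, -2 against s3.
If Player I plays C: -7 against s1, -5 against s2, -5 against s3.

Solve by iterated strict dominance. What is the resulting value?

Column s3 is strictly dominated by s1 for Player II (-4<0, -9<-2, -7<-5); eliminate s3.
Column s2 is strictly dominated by s1 for Player II (-4<1, -9<-3, -7<-5); eliminate s2.
Row B is strictly dominated by row A (-4>-9); eliminate B.
Row C is strictly dominated by row A (-4>-7); eliminate C.
Only (A, s1) remains, with payoff -4.

-4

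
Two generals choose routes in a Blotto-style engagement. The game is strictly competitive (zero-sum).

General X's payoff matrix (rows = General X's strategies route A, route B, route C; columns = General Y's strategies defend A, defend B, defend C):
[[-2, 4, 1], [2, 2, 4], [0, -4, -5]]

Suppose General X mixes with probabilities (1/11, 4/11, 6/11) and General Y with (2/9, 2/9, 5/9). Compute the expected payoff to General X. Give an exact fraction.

-7/9

Against (2/9, 2/9, 5/9), each row's expected payoff is route A: 1; route B: 28/9; route C: -11/3.
Taking the (1/11, 4/11, 6/11)-weighted average: (1/11)·(1) + (4/11)·(28/9) + (6/11)·(-11/3) = -7/9.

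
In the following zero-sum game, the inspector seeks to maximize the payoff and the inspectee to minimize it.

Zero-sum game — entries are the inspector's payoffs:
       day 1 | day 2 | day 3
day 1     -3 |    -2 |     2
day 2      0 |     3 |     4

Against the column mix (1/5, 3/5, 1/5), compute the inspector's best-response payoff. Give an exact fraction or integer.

day 1: (-3)·(1/5) + (-2)·(3/5) + (2)·(1/5) = -7/5.
day 2: (0)·(1/5) + (3)·(3/5) + (4)·(1/5) = 13/5.
The best pure response is day 2 with expected payoff 13/5.

13/5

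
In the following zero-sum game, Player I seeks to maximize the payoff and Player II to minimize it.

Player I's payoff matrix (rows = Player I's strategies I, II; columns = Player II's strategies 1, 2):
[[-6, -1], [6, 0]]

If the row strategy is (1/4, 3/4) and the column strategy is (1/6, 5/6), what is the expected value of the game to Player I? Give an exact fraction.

7/24

Against (1/6, 5/6), each row's expected payoff is I: -11/6; II: 1.
Taking the (1/4, 3/4)-weighted average: (1/4)·(-11/6) + (3/4)·(1) = 7/24.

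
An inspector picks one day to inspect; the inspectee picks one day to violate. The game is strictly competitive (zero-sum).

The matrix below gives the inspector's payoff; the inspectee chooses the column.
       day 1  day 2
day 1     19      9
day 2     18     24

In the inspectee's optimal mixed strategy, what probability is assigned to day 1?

15/16

Row minima are 9 and 18, so the inspector's maximin is 18; column maxima are 19 and 24, so the inspectee's minimax is 19. These differ, so the equilibrium is in mixed strategies.
Let the inspectee play day 1 with probability q. The inspector is indifferent when 19q + 9(1−q) = 18q + 24(1−q), giving q = 15/16.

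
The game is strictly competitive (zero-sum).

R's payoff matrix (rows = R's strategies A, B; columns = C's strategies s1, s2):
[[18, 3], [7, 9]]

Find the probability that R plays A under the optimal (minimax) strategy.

2/17

Row minima are 3 and 7, so R's maximin is 7; column maxima are 18 and 9, so C's minimax is 9. These differ, so the equilibrium is in mixed strategies.
Let R play A with probability p. C is indifferent when 18p + 7(1−p) = 3p + 9(1−p), giving p = 2/17.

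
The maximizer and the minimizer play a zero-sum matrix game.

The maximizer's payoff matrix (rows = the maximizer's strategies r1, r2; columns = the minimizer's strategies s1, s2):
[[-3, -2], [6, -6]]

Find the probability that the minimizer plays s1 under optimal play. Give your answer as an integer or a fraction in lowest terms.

4/13

Row minima are -3 and -6, so the maximizer's maximin is -3; column maxima are 6 and -2, so the minimizer's minimax is -2. These differ, so the equilibrium is in mixed strategies.
Let the minimizer play s1 with probability q. The maximizer is indifferent when −3q − 2(1−q) = 6q − 6(1−q), giving q = 4/13.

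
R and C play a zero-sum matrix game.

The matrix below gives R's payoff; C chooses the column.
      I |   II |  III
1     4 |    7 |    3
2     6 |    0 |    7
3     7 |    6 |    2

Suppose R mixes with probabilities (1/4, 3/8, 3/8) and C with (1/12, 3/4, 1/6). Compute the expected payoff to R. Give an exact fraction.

Against (1/12, 3/4, 1/6), each row's expected payoff is 1: 73/12; 2: 5/3; 3: 65/12.
Taking the (1/4, 3/8, 3/8)-weighted average: (1/4)·(73/12) + (3/8)·(5/3) + (3/8)·(65/12) = 401/96.

401/96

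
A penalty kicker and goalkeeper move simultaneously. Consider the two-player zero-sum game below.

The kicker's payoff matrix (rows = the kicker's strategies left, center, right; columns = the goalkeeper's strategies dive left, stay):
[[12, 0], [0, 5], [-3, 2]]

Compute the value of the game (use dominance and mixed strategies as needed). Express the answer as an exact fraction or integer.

60/17

Row right is strictly dominated by row center, so the kicker never plays it.
The remaining 2×2 game on (left, center) × (dive left, stay) has no saddle point. Let the kicker play left with probability p; indifference gives 12p = 5(1−p), so p = 5/17.
Similarly the goalkeeper's optimal q on dive left is 5/17, and the value is 12·(5/17) + (0)·(12/17) = 60/17.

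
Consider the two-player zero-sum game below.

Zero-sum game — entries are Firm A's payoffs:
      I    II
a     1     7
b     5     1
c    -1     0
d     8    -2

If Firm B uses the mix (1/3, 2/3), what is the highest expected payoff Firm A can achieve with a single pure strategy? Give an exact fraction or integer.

a: (1)·(1/3) + (7)·(2/3) = 5.
b: (5)·(1/3) + (1)·(2/3) = 7/3.
c: (-1)·(1/3) + (0)·(2/3) = -1/3.
d: (8)·(1/3) + (-2)·(2/3) = 4/3.
The best pure response is a with expected payoff 5.

5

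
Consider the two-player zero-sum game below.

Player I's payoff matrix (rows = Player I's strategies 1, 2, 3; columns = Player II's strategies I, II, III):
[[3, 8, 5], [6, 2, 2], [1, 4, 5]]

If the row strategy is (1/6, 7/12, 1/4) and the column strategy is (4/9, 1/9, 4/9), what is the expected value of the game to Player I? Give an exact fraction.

Against (4/9, 1/9, 4/9), each row's expected payoff is 1: 40/9; 2: 34/9; 3: 28/9.
Taking the (1/6, 7/12, 1/4)-weighted average: (1/6)·(40/9) + (7/12)·(34/9) + (1/4)·(28/9) = 67/18.

67/18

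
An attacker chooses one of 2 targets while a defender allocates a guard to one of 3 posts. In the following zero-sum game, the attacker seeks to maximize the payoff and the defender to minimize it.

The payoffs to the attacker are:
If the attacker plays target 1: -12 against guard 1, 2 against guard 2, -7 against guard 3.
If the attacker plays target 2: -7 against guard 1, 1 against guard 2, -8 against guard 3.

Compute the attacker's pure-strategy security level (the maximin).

-8

The worst-case payoff for each row is target 1: -12, target 2: -8.
The best of these is -8.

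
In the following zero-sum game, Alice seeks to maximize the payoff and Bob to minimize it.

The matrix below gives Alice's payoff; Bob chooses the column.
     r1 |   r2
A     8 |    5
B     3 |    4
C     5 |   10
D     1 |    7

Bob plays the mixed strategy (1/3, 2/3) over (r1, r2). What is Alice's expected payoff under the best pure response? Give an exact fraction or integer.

25/3

A: (8)·(1/3) + (5)·(2/3) = 6.
B: (3)·(1/3) + (4)·(2/3) = 11/3.
C: (5)·(1/3) + (10)·(2/3) = 25/3.
D: (1)·(1/3) + (7)·(2/3) = 5.
The best pure response is C with expected payoff 25/3.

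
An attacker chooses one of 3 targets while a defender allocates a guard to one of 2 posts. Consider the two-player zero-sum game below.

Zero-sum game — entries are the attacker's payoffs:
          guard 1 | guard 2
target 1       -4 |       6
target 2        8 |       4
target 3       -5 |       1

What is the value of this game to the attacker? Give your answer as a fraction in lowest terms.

Row target 3 is strictly dominated by row target 1, so the attacker never plays it.
The remaining 2×2 game on (target 1, target 2) × (guard 1, guard 2) has no saddle point. Let the attacker play target 1 with probability p; indifference gives −4p + 8(1−p) = 6p + 4(1−p), so p = 2/7.
Similarly the defender's optimal q on guard 1 is 1/7, and the value is -4·(1/7) + (6)·(6/7) = 32/7.

32/7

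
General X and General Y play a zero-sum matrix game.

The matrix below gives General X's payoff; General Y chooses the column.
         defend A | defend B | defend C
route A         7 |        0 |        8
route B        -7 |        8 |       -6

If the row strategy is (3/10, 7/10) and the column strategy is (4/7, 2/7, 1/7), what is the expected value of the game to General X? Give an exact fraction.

-9/35

Against (4/7, 2/7, 1/7), each row's expected payoff is route A: 36/7; route B: -18/7.
Taking the (3/10, 7/10)-weighted average: (3/10)·(36/7) + (7/10)·(-18/7) = -9/35.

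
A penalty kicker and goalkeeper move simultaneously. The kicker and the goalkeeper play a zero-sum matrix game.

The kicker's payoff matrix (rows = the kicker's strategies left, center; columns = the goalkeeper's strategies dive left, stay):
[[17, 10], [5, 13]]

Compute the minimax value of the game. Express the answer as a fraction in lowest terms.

Row minima are 10 and 5, so the kicker's maximin is 10; column maxima are 17 and 13, so the goalkeeper's minimax is 13. These differ, so the equilibrium is in mixed strategies.
Let the kicker play left with probability p. The goalkeeper is indifferent when 17p + 5(1−p) = 10p + 13(1−p), giving p = 8/15.
Let the goalkeeper play dive left with probability q. The kicker is indifferent when 17q + 10(1−q) = 5q + 13(1−q), giving q = 1/5.
The value is 17·(1/5) + (10)·(4/5) = 57/5.

57/5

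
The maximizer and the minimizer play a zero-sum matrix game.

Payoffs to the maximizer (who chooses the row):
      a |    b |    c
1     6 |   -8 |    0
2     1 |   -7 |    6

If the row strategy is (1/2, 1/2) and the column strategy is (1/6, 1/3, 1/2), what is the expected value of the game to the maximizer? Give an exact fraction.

-5/12

Against (1/6, 1/3, 1/2), each row's expected payoff is 1: -5/3; 2: 5/6.
Taking the (1/2, 1/2)-weighted average: (1/2)·(-5/3) + (1/2)·(5/6) = -5/12.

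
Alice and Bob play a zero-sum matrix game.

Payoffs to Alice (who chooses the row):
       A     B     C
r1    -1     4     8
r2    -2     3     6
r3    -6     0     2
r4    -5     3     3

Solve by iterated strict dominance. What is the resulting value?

Column B is strictly dominated by A for Bob (-1<4, -2<3, -6<0, -5<3); eliminate B.
Column C is strictly dominated by A for Bob (-1<8, -2<6, -6<2, -5<3); eliminate C.
Row r4 is strictly dominated by row r1 (-1>-5); eliminate r4.
Row r2 is strictly dominated by row r1 (-1>-2); eliminate r2.
Row r3 is strictly dominated by row r1 (-1>-6); eliminate r3.
Only (r1, A) remains, with payoff -1.

-1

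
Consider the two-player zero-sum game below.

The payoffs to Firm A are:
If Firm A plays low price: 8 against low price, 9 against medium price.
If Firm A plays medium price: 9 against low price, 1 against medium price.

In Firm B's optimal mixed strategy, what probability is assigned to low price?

Row minima are 8 and 1, so Firm A's maximin is 8; column maxima are 9 and 9, so Firm B's minimax is 9. These differ, so the equilibrium is in mixed strategies.
Let Firm B play low price with probability q. Firm A is indifferent when 8q + 9(1−q) = 9q + (1−q), giving q = 8/9.

8/9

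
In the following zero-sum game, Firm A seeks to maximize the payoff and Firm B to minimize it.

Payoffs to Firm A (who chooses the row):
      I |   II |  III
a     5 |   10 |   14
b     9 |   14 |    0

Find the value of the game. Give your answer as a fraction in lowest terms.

Column II is strictly dominated by I for Firm B (it gives Firm A more in every row).
The remaining 2×2 game on (a, b) × (I, III) has no saddle point. Let Firm A play a with probability p; indifference gives 5p + 9(1−p) = 14p, so p = 1/2.
Similarly Firm B's optimal q on I is 7/9, and the value is 5·(7/9) + (14)·(2/9) = 7.

7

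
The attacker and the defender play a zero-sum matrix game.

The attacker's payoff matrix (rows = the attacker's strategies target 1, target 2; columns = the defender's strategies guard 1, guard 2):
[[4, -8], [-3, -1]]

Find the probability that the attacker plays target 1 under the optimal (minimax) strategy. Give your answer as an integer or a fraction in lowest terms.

Row minima are -8 and -3, so the attacker's maximin is -3; column maxima are 4 and -1, so the defender's minimax is -1. These differ, so the equilibrium is in mixed strategies.
Let the attacker play target 1 with probability p. The defender is indifferent when 4p − 3(1−p) = −8p − (1−p), giving p = 1/7.

1/7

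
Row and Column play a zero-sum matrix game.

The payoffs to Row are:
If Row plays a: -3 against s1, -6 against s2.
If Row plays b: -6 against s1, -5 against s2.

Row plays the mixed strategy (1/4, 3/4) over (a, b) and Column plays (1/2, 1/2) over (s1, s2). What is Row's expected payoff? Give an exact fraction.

Against (1/2, 1/2), each row's expected payoff is a: -9/2; b: -11/2.
Taking the (1/4, 3/4)-weighted average: (1/4)·(-9/2) + (3/4)·(-11/2) = -21/4.

-21/4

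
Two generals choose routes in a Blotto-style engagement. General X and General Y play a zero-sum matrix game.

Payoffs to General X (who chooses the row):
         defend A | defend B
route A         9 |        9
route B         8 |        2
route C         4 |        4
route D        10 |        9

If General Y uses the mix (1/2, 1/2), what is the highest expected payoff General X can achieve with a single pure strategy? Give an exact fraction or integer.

route A: (9)·(1/2) + (9)·(1/2) = 9.
route B: (8)·(1/2) + (2)·(1/2) = 5.
route C: (4)·(1/2) + (4)·(1/2) = 4.
route D: (10)·(1/2) + (9)·(1/2) = 19/2.
The best pure response is route D with expected payoff 19/2.

19/2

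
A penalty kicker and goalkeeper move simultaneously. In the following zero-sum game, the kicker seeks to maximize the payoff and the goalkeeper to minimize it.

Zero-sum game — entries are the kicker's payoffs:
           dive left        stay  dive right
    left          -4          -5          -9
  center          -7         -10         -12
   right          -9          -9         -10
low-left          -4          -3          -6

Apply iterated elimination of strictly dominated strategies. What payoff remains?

-6

Column dive left is strictly dominated by dive right for the goalkeeper (-9<-4, -12<-7, -10<-9, -6<-4); eliminate dive left.
Row center is strictly dominated by row left (-5>-10, -9>-12); eliminate center.
Column stay is strictly dominated by dive right for the goalkeeper (-9<-5, -10<-9, -6<-3); eliminate stay.
Row left is strictly dominated by row low-left (-6>-9); eliminate left.
Row right is strictly dominated by row low-left (-6>-10); eliminate right.
Only (low-left, dive right) remains, with payoff -6.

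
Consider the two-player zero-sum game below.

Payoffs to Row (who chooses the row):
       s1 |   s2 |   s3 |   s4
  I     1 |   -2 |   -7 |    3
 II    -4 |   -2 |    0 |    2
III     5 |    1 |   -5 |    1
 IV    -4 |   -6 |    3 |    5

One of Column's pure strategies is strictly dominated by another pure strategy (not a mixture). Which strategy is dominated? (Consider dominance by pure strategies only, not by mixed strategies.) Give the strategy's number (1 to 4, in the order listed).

Column prefers columns that give Row less. Compare s4 with s3: -7 < 3, 0 < 2, -5 < 1, 3 < 5.
So s3 strictly dominates s4 for Column; s4 is strictly dominated.

4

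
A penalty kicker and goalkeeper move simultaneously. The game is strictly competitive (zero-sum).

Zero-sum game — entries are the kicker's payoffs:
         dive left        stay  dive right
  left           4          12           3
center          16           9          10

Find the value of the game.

Column dive left is strictly dominated by dive right for the goalkeeper (it gives the kicker more in every row).
The remaining 2×2 game on (left, center) × (stay, dive right) has no saddle point. Let the kicker play left with probability p; indifference gives 12p + 9(1−p) = 3p + 10(1−p), so p = 1/10.
Similarly the goalkeeper's optimal q on stay is 7/10, and the value is 12·(7/10) + (3)·(3/10) = 93/10.

93/10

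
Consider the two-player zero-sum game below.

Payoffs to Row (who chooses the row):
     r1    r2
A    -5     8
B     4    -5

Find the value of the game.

7/22

Row minima are -5 and -5, so Row's maximin is -5; column maxima are 4 and 8, so Column's minimax is 4. These differ, so the equilibrium is in mixed strategies.
Let Row play A with probability p. Column is indifferent when −5p + 4(1−p) = 8p − 5(1−p), giving p = 9/22.
Let Column play r1 with probability q. Row is indifferent when −5q + 8(1−q) = 4q − 5(1−q), giving q = 13/22.
The value is -5·(13/22) + (8)·(9/22) = 7/22.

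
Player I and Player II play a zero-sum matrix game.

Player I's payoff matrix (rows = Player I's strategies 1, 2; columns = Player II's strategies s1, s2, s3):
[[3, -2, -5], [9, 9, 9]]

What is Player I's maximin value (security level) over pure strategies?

The worst-case payoff for each row is 1: -5, 2: 9.
The best of these is 9.

9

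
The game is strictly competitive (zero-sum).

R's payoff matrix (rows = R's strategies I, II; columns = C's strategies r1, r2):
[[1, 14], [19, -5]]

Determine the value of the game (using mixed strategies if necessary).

Row minima are 1 and -5, so R's maximin is 1; column maxima are 19 and 14, so C's minimax is 14. These differ, so the equilibrium is in mixed strategies.
Let R play I with probability p. C is indifferent when p + 19(1−p) = 14p − 5(1−p), giving p = 24/37.
Let C play r1 with probability q. R is indifferent when q + 14(1−q) = 19q − 5(1−q), giving q = 19/37.
The value is 1·(19/37) + (14)·(18/37) = 271/37.

271/37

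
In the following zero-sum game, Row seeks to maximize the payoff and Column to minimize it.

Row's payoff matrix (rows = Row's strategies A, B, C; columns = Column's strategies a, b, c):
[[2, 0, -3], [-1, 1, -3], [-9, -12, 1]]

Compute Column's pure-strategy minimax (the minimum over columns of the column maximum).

The worst case (largest entry) in each column is a: 2, b: 1, c: 1.
The best (smallest) of these is 1.

1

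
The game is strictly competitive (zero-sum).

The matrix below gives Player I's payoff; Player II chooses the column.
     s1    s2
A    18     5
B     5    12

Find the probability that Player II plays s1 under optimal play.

7/20

Row minima are 5 and 5, so Player I's maximin is 5; column maxima are 18 and 12, so Player II's minimax is 12. These differ, so the equilibrium is in mixed strategies.
Let Player II play s1 with probability q. Player I is indifferent when 18q + 5(1−q) = 5q + 12(1−q), giving q = 7/20.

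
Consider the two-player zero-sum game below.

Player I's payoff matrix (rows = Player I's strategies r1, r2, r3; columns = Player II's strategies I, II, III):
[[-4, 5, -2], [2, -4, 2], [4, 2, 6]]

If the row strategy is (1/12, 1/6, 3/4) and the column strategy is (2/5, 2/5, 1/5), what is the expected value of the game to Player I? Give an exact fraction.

79/30

Against (2/5, 2/5, 1/5), each row's expected payoff is r1: 0; r2: -2/5; r3: 18/5.
Taking the (1/12, 1/6, 3/4)-weighted average: (1/12)·(0) + (1/6)·(-2/5) + (3/4)·(18/5) = 79/30.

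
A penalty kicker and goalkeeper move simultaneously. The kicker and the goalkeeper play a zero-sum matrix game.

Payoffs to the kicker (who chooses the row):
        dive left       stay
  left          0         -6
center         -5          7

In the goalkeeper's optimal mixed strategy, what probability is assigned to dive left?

13/18

Row minima are -6 and -5, so the kicker's maximin is -5; column maxima are 0 and 7, so the goalkeeper's minimax is 0. These differ, so the equilibrium is in mixed strategies.
Let the goalkeeper play dive left with probability q. The kicker is indifferent when −6(1−q) = −5q + 7(1−q), giving q = 13/18.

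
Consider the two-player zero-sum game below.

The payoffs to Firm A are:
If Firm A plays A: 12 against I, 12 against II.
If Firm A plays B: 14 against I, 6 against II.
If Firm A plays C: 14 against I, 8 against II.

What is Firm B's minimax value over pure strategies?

The worst case (largest entry) in each column is I: 14, II: 12.
The best (smallest) of these is 12.

12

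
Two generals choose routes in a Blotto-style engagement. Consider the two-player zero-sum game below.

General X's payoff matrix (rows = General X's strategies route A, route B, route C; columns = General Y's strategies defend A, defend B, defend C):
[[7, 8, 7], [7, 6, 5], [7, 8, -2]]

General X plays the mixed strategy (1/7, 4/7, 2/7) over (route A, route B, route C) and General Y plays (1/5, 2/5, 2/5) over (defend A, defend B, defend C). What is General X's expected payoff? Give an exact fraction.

Against (1/5, 2/5, 2/5), each row's expected payoff is route A: 37/5; route B: 29/5; route C: 19/5.
Taking the (1/7, 4/7, 2/7)-weighted average: (1/7)·(37/5) + (4/7)·(29/5) + (2/7)·(19/5) = 191/35.

191/35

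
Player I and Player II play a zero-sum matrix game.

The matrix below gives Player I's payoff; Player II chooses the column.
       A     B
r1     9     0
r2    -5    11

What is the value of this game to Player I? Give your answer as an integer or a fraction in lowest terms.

99/25

Row minima are 0 and -5, so Player I's maximin is 0; column maxima are 9 and 11, so Player II's minimax is 9. These differ, so the equilibrium is in mixed strategies.
Let Player I play r1 with probability p. Player II is indifferent when 9p − 5(1−p) = 11(1−p), giving p = 16/25.
Let Player II play A with probability q. Player I is indifferent when 9q = −5q + 11(1−q), giving q = 11/25.
The value is 9·(11/25) + (0)·(14/25) = 99/25.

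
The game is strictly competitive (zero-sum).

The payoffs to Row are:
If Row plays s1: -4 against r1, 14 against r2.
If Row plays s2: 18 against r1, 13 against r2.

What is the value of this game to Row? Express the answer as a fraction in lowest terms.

Row minima are -4 and 13, so Row's maximin is 13; column maxima are 18 and 14, so Column's minimax is 14. These differ, so the equilibrium is in mixed strategies.
Let Row play s1 with probability p. Column is indifferent when −4p + 18(1−p) = 14p + 13(1−p), giving p = 5/23.
Let Column play r1 with probability q. Row is indifferent when −4q + 14(1−q) = 18q + 13(1−q), giving q = 1/23.
The value is -4·(1/23) + (14)·(22/23) = 304/23.

304/23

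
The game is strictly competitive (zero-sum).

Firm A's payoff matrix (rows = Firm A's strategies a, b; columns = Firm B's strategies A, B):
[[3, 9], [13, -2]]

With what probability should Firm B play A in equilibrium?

11/21

Row minima are 3 and -2, so Firm A's maximin is 3; column maxima are 13 and 9, so Firm B's minimax is 9. These differ, so the equilibrium is in mixed strategies.
Let Firm B play A with probability q. Firm A is indifferent when 3q + 9(1−q) = 13q − 2(1−q), giving q = 11/21.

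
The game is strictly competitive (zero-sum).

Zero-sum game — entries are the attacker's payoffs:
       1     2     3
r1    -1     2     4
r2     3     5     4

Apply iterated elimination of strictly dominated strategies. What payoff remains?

Column 3 is strictly dominated by 1 for the defender (-1<4, 3<4); eliminate 3.
Row r1 is strictly dominated by row r2 (3>-1, 5>2); eliminate r1.
Column 2 is strictly dominated by 1 for the defender (3<5); eliminate 2.
Only (r2, 1) remains, with payoff 3.

3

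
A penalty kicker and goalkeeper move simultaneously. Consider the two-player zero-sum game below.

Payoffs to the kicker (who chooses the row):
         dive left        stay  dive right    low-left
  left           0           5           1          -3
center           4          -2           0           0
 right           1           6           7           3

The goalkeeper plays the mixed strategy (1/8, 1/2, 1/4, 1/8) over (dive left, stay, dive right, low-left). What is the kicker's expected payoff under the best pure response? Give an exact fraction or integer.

left: (0)·(1/8) + (5)·(1/2) + (1)·(1/4) + (-3)·(1/8) = 19/8.
center: (4)·(1/8) + (-2)·(1/2) + (0)·(1/4) + (0)·(1/8) = -1/2.
right: (1)·(1/8) + (6)·(1/2) + (7)·(1/4) + (3)·(1/8) = 21/4.
The best pure response is right with expected payoff 21/4.

21/4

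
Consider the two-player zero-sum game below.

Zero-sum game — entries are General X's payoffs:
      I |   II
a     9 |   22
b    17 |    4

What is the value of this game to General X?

13

Row minima are 9 and 4, so General X's maximin is 9; column maxima are 17 and 22, so General Y's minimax is 17. These differ, so the equilibrium is in mixed strategies.
Let General X play a with probability p. General Y is indifferent when 9p + 17(1−p) = 22p + 4(1−p), giving p = 1/2.
Let General Y play I with probability q. General X is indifferent when 9q + 22(1−q) = 17q + 4(1−q), giving q = 9/13.
The value is 9·(9/13) + (22)·(4/13) = 13.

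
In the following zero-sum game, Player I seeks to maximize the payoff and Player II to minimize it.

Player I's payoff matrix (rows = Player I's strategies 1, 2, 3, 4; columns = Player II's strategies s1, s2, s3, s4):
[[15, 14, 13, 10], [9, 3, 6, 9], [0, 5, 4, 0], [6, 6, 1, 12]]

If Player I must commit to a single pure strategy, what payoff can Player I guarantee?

The worst-case payoff for each row is 1: 10, 2: 3, 3: 0, 4: 1.
The best of these is 10.

10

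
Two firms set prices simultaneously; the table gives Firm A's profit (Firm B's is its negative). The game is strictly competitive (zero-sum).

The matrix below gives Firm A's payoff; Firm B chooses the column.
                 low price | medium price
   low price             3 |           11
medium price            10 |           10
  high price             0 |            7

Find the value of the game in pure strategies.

Row minima: 3, 10, 0 → Firm A's maximin is 10.
Column maxima: 10, 11 → Firm B's minimax is 10.
They coincide at (medium price, low price), so the value is 10.

10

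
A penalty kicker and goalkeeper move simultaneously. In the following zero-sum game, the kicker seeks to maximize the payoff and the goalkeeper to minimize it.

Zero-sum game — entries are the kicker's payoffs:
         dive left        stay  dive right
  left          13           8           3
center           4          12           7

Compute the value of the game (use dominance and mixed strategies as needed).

79/13

Column stay is strictly dominated by dive right for the goalkeeper (it gives the kicker more in every row).
The remaining 2×2 game on (left, center) × (dive left, dive right) has no saddle point. Let the kicker play left with probability p; indifference gives 13p + 4(1−p) = 3p + 7(1−p), so p = 3/13.
Similarly the goalkeeper's optimal q on dive left is 4/13, and the value is 13·(4/13) + (3)·(9/13) = 79/13.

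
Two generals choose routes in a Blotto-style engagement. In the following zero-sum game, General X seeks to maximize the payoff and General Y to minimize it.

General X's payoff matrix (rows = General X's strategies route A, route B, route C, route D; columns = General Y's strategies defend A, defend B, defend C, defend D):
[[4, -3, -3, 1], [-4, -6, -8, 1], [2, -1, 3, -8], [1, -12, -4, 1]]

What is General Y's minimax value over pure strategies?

-1

The worst case (largest entry) in each column is defend A: 4, defend B: -1, defend C: 3, defend D: 1.
The best (smallest) of these is -1.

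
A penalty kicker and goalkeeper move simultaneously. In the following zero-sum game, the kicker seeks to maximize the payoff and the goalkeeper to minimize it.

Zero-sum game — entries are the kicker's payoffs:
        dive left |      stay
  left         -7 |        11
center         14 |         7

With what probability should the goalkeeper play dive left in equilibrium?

Row minima are -7 and 7, so the kicker's maximin is 7; column maxima are 14 and 11, so the goalkeeper's minimax is 11. These differ, so the equilibrium is in mixed strategies.
Let the goalkeeper play dive left with probability q. The kicker is indifferent when −7q + 11(1−q) = 14q + 7(1−q), giving q = 4/25.

4/25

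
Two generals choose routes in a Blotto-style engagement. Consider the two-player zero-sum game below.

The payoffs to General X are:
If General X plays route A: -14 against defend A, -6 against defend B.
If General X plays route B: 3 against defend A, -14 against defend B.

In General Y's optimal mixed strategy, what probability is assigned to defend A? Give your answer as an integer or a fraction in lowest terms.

8/25

Row minima are -14 and -14, so General X's maximin is -14; column maxima are 3 and -6, so General Y's minimax is -6. These differ, so the equilibrium is in mixed strategies.
Let General Y play defend A with probability q. General X is indifferent when −14q − 6(1−q) = 3q − 14(1−q), giving q = 8/25.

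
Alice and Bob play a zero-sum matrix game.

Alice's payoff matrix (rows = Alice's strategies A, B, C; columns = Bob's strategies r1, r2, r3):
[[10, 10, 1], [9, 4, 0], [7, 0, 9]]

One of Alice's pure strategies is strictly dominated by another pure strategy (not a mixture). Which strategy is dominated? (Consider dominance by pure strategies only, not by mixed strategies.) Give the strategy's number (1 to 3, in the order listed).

2

Compare B with A: 10 > 9, 10 > 4, 1 > 0.
So A strictly dominates B for Alice; B is strictly dominated.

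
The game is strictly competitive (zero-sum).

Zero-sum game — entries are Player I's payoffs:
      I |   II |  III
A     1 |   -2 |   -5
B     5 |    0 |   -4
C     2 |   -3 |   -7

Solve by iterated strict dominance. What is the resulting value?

-4

Column II is strictly dominated by III for Player II (-5<-2, -4<0, -7<-3); eliminate II.
Row C is strictly dominated by row B (5>2, -4>-7); eliminate C.
Row A is strictly dominated by row B (5>1, -4>-5); eliminate A.
Column I is strictly dominated by III for Player II (-4<5); eliminate I.
Only (B, III) remains, with payoff -4.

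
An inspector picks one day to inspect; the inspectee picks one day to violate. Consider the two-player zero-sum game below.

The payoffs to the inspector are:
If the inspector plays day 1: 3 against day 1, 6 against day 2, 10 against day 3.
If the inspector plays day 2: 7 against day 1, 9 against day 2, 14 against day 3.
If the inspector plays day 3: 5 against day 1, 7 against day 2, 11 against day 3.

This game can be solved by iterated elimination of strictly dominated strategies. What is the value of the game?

Column day 3 is strictly dominated by day 1 for the inspectee (3<10, 7<14, 5<11); eliminate day 3.
Column day 2 is strictly dominated by day 1 for the inspectee (3<6, 7<9, 5<7); eliminate day 2.
Row day 1 is strictly dominated by row day 2 (7>3); eliminate day 1.
Row day 3 is strictly dominated by row day 2 (7>5); eliminate day 3.
Only (day 2, day 1) remains, with payoff 7.

7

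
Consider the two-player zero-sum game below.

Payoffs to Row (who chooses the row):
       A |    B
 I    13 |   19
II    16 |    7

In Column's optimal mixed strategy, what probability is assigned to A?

4/5

Row minima are 13 and 7, so Row's maximin is 13; column maxima are 16 and 19, so Column's minimax is 16. These differ, so the equilibrium is in mixed strategies.
Let Column play A with probability q. Row is indifferent when 13q + 19(1−q) = 16q + 7(1−q), giving q = 4/5.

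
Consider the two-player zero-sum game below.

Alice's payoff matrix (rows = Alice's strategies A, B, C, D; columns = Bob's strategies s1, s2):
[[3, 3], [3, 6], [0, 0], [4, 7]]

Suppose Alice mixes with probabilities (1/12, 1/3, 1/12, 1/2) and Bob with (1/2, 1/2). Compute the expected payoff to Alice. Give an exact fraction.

9/2

Against (1/2, 1/2), each row's expected payoff is A: 3; B: 9/2; C: 0; D: 11/2.
Taking the (1/12, 1/3, 1/12, 1/2)-weighted average: (1/12)·(3) + (1/3)·(9/2) + (1/12)·(0) + (1/2)·(11/2) = 9/2.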